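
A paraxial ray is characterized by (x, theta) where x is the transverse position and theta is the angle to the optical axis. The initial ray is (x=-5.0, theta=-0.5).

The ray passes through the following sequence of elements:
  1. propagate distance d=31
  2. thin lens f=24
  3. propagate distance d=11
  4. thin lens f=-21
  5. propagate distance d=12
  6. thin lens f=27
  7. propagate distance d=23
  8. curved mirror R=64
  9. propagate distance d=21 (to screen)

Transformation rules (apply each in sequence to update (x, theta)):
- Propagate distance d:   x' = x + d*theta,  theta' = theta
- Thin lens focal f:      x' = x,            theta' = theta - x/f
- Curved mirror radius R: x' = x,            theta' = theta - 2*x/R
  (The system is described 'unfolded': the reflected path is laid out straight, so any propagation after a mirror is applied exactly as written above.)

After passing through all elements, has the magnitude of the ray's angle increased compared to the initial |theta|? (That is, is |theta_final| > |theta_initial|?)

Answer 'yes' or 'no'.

Initial: x=-5.0000 theta=-0.5000
After 1 (propagate distance d=31): x=-20.5000 theta=-0.5000
After 2 (thin lens f=24): x=-20.5000 theta=17/48 (≈0.3542)
After 3 (propagate distance d=11): x=-797/48 (≈-16.6042) theta=17/48 (≈0.3542)
After 4 (thin lens f=-21): x=-797/48 (≈-16.6042) theta=-55/126 (≈-0.4365)
After 5 (propagate distance d=12): x=-7339/336 (≈-21.8423) theta=-55/126 (≈-0.4365)
After 6 (thin lens f=27): x=-7339/336 (≈-21.8423) theta=3379/9072 (≈0.3725)
After 7 (propagate distance d=23): x=-30109/2268 (≈-13.2756) theta=3379/9072 (≈0.3725)
After 8 (curved mirror R=64): x=-30109/2268 (≈-13.2756) theta=907/1152 (≈0.7873)
After 9 (propagate distance d=21 (to screen)): x=236473/72576 (≈3.2583) theta=907/1152 (≈0.7873)
|theta_initial|=0.5000 |theta_final|=907/1152 (≈0.7873) -> increased

Answer: yes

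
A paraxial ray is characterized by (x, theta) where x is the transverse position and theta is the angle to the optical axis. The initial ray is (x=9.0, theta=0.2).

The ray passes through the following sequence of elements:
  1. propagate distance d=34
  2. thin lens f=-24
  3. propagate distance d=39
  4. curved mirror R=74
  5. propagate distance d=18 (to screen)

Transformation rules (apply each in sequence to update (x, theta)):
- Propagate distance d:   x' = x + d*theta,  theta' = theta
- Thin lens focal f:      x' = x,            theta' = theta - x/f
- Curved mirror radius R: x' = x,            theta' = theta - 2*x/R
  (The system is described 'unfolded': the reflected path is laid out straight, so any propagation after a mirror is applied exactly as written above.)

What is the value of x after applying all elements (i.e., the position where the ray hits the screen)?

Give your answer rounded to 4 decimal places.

Answer: 40.7534

Derivation:
Initial: x=9.0000 theta=0.2000
After 1 (propagate distance d=34): x=15.8000 theta=0.2000
After 2 (thin lens f=-24): x=15.8000 theta=103/120 (≈0.8583)
After 3 (propagate distance d=39): x=49.2750 theta=103/120 (≈0.8583)
After 4 (curved mirror R=74): x=49.2750 theta=-1051/2220 (≈-0.4734)
After 5 (propagate distance d=18 (to screen)): x=12063/296 (≈40.7534) theta=-1051/2220 (≈-0.4734)
Rounded to 4 decimal places: x = 40.7534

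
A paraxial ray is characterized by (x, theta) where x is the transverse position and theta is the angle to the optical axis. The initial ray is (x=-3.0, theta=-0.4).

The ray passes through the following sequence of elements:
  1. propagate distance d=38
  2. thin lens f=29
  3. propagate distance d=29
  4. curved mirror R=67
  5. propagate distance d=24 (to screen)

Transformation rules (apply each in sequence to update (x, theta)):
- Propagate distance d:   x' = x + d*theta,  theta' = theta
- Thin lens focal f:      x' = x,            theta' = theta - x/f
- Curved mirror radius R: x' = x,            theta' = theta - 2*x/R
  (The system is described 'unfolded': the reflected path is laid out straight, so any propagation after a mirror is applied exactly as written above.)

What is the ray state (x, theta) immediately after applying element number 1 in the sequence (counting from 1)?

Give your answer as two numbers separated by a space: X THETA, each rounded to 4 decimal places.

Answer: -18.2000 -0.4000

Derivation:
Initial: x=-3.0000 theta=-0.4000
After 1 (propagate distance d=38): x=-18.2000 theta=-0.4000
Rounded to 4 decimal places: x = -18.2000, theta = -0.4000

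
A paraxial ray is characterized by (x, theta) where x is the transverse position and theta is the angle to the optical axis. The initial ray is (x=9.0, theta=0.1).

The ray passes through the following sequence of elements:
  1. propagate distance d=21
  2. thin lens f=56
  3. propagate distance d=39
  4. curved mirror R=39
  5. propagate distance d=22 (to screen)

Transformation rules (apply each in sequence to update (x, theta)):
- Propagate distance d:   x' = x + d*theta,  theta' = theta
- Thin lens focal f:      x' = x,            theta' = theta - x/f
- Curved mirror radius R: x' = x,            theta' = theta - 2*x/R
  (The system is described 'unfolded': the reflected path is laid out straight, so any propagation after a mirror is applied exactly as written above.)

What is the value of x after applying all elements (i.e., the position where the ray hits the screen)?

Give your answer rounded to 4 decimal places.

Initial: x=9.0000 theta=0.1000
After 1 (propagate distance d=21): x=11.1000 theta=0.1000
After 2 (thin lens f=56): x=11.1000 theta=-11/112 (≈-0.0982)
After 3 (propagate distance d=39): x=4071/560 (≈7.2696) theta=-11/112 (≈-0.0982)
After 4 (curved mirror R=39): x=4071/560 (≈7.2696) theta=-3429/7280 (≈-0.4710)
After 5 (propagate distance d=22 (to screen)): x=-4503/1456 (≈-3.0927) theta=-3429/7280 (≈-0.4710)
Rounded to 4 decimal places: x = -3.0927

Answer: -3.0927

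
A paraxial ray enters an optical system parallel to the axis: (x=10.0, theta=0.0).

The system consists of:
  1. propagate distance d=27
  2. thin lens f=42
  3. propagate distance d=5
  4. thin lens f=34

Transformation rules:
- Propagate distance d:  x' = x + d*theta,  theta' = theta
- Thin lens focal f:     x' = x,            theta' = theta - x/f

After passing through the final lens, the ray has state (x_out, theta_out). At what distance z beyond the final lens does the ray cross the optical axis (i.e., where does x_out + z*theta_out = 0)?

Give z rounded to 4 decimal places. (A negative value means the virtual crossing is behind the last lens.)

Answer: 17.7183

Derivation:
Initial: x=10.0000 theta=0.0000
After 1 (propagate distance d=27): x=10.0000 theta=0.0000
After 2 (thin lens f=42): x=10.0000 theta=-5/21 (≈-0.2381)
After 3 (propagate distance d=5): x=185/21 (≈8.8095) theta=-5/21 (≈-0.2381)
After 4 (thin lens f=34): x=185/21 (≈8.8095) theta=-355/714 (≈-0.4972)
z_focus = -x_out/theta_out = -(185/21)/(-355/714) = 1258/71 ≈ 17.7183
Rounded to 4 decimal places: z = 17.7183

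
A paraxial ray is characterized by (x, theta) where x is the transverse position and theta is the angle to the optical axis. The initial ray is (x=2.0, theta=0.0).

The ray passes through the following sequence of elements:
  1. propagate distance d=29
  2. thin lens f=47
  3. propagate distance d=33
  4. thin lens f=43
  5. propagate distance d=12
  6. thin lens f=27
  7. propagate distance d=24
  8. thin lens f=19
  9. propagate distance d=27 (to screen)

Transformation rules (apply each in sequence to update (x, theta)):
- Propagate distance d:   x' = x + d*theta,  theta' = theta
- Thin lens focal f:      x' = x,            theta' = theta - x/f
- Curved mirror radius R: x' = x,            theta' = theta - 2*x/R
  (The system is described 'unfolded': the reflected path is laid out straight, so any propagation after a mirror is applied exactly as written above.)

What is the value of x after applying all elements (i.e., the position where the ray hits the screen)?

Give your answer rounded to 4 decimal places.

Answer: -0.8680

Derivation:
Initial: x=2.0000 theta=0.0000
After 1 (propagate distance d=29): x=2.0000 theta=0.0000
After 2 (thin lens f=47): x=2.0000 theta=-2/47 (≈-0.0426)
After 3 (propagate distance d=33): x=28/47 (≈0.5957) theta=-2/47 (≈-0.0426)
After 4 (thin lens f=43): x=28/47 (≈0.5957) theta=-114/2021 (≈-0.0564)
After 5 (propagate distance d=12): x=-164/2021 (≈-0.0811) theta=-114/2021 (≈-0.0564)
After 6 (thin lens f=27): x=-164/2021 (≈-0.0811) theta=-62/1161 (≈-0.0534)
After 7 (propagate distance d=24): x=-24788/18189 (≈-1.3628) theta=-62/1161 (≈-0.0534)
After 8 (thin lens f=19): x=-24788/18189 (≈-1.3628) theta=18998/1036773 (≈0.0183)
After 9 (propagate distance d=27 (to screen)): x=-299990/345591 (≈-0.8680) theta=18998/1036773 (≈0.0183)
Rounded to 4 decimal places: x = -0.8680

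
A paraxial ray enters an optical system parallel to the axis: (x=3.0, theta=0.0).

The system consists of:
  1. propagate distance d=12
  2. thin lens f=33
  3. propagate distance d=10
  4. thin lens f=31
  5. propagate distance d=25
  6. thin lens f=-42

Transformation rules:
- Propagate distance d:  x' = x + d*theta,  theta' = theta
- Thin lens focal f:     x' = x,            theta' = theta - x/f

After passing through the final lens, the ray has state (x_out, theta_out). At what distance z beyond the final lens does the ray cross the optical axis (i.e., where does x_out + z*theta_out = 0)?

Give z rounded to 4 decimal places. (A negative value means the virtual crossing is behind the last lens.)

Answer: -9.2096

Derivation:
Initial: x=3.0000 theta=0.0000
After 1 (propagate distance d=12): x=3.0000 theta=0.0000
After 2 (thin lens f=33): x=3.0000 theta=-1/11 (≈-0.0909)
After 3 (propagate distance d=10): x=23/11 (≈2.0909) theta=-1/11 (≈-0.0909)
After 4 (thin lens f=31): x=23/11 (≈2.0909) theta=-54/341 (≈-0.1584)
After 5 (propagate distance d=25): x=-637/341 (≈-1.8680) theta=-54/341 (≈-0.1584)
After 6 (thin lens f=-42): x=-637/341 (≈-1.8680) theta=-415/2046 (≈-0.2028)
z_focus = -x_out/theta_out = -(-637/341)/(-415/2046) = -3822/415 ≈ -9.2096
Rounded to 4 decimal places: z = -9.2096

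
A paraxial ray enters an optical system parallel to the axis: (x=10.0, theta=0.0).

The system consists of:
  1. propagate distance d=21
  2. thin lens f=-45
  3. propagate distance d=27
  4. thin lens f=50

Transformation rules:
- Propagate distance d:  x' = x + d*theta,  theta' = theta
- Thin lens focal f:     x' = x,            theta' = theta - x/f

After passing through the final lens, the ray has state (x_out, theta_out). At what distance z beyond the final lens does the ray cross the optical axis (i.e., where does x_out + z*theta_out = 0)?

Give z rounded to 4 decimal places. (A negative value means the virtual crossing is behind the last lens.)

Answer: 163.6364

Derivation:
Initial: x=10.0000 theta=0.0000
After 1 (propagate distance d=21): x=10.0000 theta=0.0000
After 2 (thin lens f=-45): x=10.0000 theta=2/9 (≈0.2222)
After 3 (propagate distance d=27): x=16.0000 theta=2/9 (≈0.2222)
After 4 (thin lens f=50): x=16.0000 theta=-22/225 (≈-0.0978)
z_focus = -x_out/theta_out = -(16.0000)/(-22/225) = 1800/11 ≈ 163.6364
Rounded to 4 decimal places: z = 163.6364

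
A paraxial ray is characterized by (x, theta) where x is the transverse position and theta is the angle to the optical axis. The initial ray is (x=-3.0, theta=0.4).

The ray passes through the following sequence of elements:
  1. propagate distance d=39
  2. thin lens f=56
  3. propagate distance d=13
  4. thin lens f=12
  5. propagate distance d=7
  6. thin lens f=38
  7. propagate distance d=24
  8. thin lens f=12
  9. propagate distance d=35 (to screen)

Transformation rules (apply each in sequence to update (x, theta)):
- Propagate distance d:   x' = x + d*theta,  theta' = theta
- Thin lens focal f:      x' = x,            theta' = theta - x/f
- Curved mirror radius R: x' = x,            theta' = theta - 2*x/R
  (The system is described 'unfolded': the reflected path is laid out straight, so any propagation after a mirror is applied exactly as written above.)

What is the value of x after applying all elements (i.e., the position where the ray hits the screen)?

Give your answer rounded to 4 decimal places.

Answer: -0.3681

Derivation:
Initial: x=-3.0000 theta=0.4000
After 1 (propagate distance d=39): x=12.6000 theta=0.4000
After 2 (thin lens f=56): x=12.6000 theta=0.1750
After 3 (propagate distance d=13): x=14.8750 theta=0.1750
After 4 (thin lens f=12): x=14.8750 theta=-511/480 (≈-1.0646)
After 5 (propagate distance d=7): x=3563/480 (≈7.4229) theta=-511/480 (≈-1.0646)
After 6 (thin lens f=38): x=3563/480 (≈7.4229) theta=-22981/18240 (≈-1.2599)
After 7 (propagate distance d=24): x=-41615/1824 (≈-22.8152) theta=-22981/18240 (≈-1.2599)
After 8 (thin lens f=12): x=-41615/1824 (≈-22.8152) theta=70189/109440 (≈0.6413)
After 9 (propagate distance d=35 (to screen)): x=-8057/21888 (≈-0.3681) theta=70189/109440 (≈0.6413)
Rounded to 4 decimal places: x = -0.3681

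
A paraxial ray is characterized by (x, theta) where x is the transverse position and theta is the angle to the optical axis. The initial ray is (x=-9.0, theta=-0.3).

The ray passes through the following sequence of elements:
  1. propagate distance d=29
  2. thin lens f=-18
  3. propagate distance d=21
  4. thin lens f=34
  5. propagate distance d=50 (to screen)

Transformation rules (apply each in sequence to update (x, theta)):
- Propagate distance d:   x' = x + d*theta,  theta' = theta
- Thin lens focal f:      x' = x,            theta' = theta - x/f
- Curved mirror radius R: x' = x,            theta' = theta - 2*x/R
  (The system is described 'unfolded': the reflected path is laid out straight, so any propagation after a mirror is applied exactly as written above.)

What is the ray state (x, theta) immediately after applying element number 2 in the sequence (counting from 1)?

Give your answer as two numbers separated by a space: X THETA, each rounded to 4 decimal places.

Answer: -17.7000 -1.2833

Derivation:
Initial: x=-9.0000 theta=-0.3000
After 1 (propagate distance d=29): x=-17.7000 theta=-0.3000
After 2 (thin lens f=-18): x=-17.7000 theta=-77/60 (≈-1.2833)
Rounded to 4 decimal places: x = -17.7000, theta = -1.2833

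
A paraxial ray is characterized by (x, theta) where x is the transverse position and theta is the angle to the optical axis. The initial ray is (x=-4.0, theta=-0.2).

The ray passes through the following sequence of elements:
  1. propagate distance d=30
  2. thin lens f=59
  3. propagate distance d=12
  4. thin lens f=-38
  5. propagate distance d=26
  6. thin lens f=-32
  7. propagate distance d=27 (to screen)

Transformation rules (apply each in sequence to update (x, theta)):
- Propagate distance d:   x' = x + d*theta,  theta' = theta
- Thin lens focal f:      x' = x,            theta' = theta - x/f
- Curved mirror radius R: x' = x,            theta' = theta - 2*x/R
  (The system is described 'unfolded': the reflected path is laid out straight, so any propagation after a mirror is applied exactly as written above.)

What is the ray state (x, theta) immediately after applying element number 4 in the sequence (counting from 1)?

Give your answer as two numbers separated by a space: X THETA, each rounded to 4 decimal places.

Answer: -10.3661 -0.3033

Derivation:
Initial: x=-4.0000 theta=-0.2000
After 1 (propagate distance d=30): x=-10.0000 theta=-0.2000
After 2 (thin lens f=59): x=-10.0000 theta=-9/295 (≈-0.0305)
After 3 (propagate distance d=12): x=-3058/295 (≈-10.3661) theta=-9/295 (≈-0.0305)
After 4 (thin lens f=-38): x=-3058/295 (≈-10.3661) theta=-340/1121 (≈-0.3033)
Rounded to 4 decimal places: x = -10.3661, theta = -0.3033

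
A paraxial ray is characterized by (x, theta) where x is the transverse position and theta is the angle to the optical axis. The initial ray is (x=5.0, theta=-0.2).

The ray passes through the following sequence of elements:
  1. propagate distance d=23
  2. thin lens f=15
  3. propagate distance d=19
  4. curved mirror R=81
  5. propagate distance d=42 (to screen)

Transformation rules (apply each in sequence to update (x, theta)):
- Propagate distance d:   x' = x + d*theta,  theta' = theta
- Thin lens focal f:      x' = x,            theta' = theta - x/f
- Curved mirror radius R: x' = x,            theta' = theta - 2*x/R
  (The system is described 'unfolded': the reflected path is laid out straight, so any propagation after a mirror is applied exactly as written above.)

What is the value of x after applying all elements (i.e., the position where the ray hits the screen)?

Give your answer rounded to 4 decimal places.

Answer: -9.3753

Derivation:
Initial: x=5.0000 theta=-0.2000
After 1 (propagate distance d=23): x=0.4000 theta=-0.2000
After 2 (thin lens f=15): x=0.4000 theta=-17/75 (≈-0.2267)
After 3 (propagate distance d=19): x=-293/75 (≈-3.9067) theta=-17/75 (≈-0.2267)
After 4 (curved mirror R=81): x=-293/75 (≈-3.9067) theta=-791/6075 (≈-0.1302)
After 5 (propagate distance d=42 (to screen)): x=-3797/405 (≈-9.3753) theta=-791/6075 (≈-0.1302)
Rounded to 4 decimal places: x = -9.3753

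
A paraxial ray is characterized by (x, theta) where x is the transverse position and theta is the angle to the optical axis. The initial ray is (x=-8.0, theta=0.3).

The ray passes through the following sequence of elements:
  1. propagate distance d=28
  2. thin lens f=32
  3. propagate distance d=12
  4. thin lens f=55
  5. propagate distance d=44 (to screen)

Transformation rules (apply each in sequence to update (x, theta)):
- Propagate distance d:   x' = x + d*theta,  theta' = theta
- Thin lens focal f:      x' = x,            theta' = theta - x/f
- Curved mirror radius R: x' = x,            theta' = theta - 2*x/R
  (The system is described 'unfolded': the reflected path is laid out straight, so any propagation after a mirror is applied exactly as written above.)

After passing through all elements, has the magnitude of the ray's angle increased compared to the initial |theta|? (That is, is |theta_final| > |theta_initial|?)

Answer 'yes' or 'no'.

Initial: x=-8.0000 theta=0.3000
After 1 (propagate distance d=28): x=0.4000 theta=0.3000
After 2 (thin lens f=32): x=0.4000 theta=0.2875
After 3 (propagate distance d=12): x=3.8500 theta=0.2875
After 4 (thin lens f=55): x=3.8500 theta=0.2175
After 5 (propagate distance d=44 (to screen)): x=13.4200 theta=0.2175
|theta_initial|=0.3000 |theta_final|=0.2175 -> not increased

Answer: no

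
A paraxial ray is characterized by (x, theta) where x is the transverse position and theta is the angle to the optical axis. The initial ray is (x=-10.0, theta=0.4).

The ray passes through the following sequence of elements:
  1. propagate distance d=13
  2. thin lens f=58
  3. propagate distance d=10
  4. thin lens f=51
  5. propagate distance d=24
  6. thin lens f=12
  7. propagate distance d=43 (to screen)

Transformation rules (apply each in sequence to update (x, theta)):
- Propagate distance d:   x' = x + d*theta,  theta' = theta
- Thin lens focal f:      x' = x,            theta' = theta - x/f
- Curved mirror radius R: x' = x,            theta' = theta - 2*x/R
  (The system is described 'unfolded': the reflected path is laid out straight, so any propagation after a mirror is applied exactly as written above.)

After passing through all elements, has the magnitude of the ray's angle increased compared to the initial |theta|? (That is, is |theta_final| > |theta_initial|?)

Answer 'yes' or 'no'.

Initial: x=-10.0000 theta=0.4000
After 1 (propagate distance d=13): x=-4.8000 theta=0.4000
After 2 (thin lens f=58): x=-4.8000 theta=14/29 (≈0.4828)
After 3 (propagate distance d=10): x=4/145 (≈0.0276) theta=14/29 (≈0.4828)
After 4 (thin lens f=51): x=4/145 (≈0.0276) theta=3566/7395 (≈0.4822)
After 5 (propagate distance d=24): x=28596/2465 (≈11.6008) theta=3566/7395 (≈0.4822)
After 6 (thin lens f=12): x=28596/2465 (≈11.6008) theta=-3583/7395 (≈-0.4845)
After 7 (propagate distance d=43 (to screen)): x=-68281/7395 (≈-9.2334) theta=-3583/7395 (≈-0.4845)
|theta_initial|=0.4000 |theta_final|=3583/7395 (≈0.4845) -> increased

Answer: yes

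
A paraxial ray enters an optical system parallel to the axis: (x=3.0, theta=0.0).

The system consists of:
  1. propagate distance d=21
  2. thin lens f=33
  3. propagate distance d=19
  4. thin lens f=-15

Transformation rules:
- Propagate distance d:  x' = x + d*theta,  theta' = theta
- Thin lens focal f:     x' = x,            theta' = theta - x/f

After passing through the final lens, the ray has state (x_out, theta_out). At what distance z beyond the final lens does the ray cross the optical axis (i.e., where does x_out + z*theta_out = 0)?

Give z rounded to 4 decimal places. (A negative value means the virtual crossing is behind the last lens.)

Answer: 210.0000

Derivation:
Initial: x=3.0000 theta=0.0000
After 1 (propagate distance d=21): x=3.0000 theta=0.0000
After 2 (thin lens f=33): x=3.0000 theta=-1/11 (≈-0.0909)
After 3 (propagate distance d=19): x=14/11 (≈1.2727) theta=-1/11 (≈-0.0909)
After 4 (thin lens f=-15): x=14/11 (≈1.2727) theta=-1/165 (≈-0.0061)
z_focus = -x_out/theta_out = -(14/11)/(-1/165) = 210.0000
Rounded to 4 decimal places: z = 210.0000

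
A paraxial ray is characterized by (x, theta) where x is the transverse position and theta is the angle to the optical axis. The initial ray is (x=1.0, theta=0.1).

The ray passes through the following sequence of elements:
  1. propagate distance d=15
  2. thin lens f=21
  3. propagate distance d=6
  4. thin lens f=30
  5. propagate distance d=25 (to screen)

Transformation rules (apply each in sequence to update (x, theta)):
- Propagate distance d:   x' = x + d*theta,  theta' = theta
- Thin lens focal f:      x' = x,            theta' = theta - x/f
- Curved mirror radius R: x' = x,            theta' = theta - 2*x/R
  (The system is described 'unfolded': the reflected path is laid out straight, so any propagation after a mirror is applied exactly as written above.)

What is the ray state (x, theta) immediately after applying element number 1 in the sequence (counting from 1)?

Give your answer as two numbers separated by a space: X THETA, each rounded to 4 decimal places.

Initial: x=1.0000 theta=0.1000
After 1 (propagate distance d=15): x=2.5000 theta=0.1000
Rounded to 4 decimal places: x = 2.5000, theta = 0.1000

Answer: 2.5000 0.1000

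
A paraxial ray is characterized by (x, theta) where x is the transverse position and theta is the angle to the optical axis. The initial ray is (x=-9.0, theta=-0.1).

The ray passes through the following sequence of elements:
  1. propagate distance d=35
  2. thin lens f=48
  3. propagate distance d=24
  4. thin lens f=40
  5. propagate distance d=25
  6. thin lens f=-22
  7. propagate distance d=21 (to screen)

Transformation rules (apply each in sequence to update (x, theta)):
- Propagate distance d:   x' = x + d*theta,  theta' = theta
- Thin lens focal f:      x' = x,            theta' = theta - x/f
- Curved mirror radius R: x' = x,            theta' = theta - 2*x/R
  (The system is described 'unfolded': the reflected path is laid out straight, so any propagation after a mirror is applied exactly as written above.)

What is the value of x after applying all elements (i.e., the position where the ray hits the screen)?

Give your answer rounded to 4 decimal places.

Answer: 9.4085

Derivation:
Initial: x=-9.0000 theta=-0.1000
After 1 (propagate distance d=35): x=-12.5000 theta=-0.1000
After 2 (thin lens f=48): x=-12.5000 theta=77/480 (≈0.1604)
After 3 (propagate distance d=24): x=-8.6500 theta=77/480 (≈0.1604)
After 4 (thin lens f=40): x=-8.6500 theta=113/300 (≈0.3767)
After 5 (propagate distance d=25): x=23/30 (≈0.7667) theta=113/300 (≈0.3767)
After 6 (thin lens f=-22): x=23/30 (≈0.7667) theta=679/1650 (≈0.4115)
After 7 (propagate distance d=21 (to screen)): x=7762/825 (≈9.4085) theta=679/1650 (≈0.4115)
Rounded to 4 decimal places: x = 9.4085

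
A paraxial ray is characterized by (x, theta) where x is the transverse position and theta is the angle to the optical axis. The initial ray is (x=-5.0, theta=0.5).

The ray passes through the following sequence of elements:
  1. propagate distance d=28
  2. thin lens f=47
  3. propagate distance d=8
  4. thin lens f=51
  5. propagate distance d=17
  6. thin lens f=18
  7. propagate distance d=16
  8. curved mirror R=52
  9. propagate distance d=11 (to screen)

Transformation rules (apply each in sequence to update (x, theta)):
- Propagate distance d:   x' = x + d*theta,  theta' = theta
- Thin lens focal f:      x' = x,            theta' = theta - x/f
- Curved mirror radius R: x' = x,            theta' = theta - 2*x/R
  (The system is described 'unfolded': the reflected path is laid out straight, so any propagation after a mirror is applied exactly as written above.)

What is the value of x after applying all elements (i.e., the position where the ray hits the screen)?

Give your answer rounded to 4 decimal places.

Initial: x=-5.0000 theta=0.5000
After 1 (propagate distance d=28): x=9.0000 theta=0.5000
After 2 (thin lens f=47): x=9.0000 theta=29/94 (≈0.3085)
After 3 (propagate distance d=8): x=539/47 (≈11.4681) theta=29/94 (≈0.3085)
After 4 (thin lens f=51): x=539/47 (≈11.4681) theta=401/4794 (≈0.0836)
After 5 (propagate distance d=17): x=3635/282 (≈12.8901) theta=401/4794 (≈0.0836)
After 6 (thin lens f=18): x=3635/282 (≈12.8901) theta=-54577/86292 (≈-0.6325)
After 7 (propagate distance d=16): x=119539/43146 (≈2.7706) theta=-54577/86292 (≈-0.6325)
After 8 (curved mirror R=52): x=119539/43146 (≈2.7706) theta=-207260/280449 (≈-0.7390)
After 9 (propagate distance d=11 (to screen)): x=-3005713/560898 (≈-5.3588) theta=-207260/280449 (≈-0.7390)
Rounded to 4 decimal places: x = -5.3588

Answer: -5.3588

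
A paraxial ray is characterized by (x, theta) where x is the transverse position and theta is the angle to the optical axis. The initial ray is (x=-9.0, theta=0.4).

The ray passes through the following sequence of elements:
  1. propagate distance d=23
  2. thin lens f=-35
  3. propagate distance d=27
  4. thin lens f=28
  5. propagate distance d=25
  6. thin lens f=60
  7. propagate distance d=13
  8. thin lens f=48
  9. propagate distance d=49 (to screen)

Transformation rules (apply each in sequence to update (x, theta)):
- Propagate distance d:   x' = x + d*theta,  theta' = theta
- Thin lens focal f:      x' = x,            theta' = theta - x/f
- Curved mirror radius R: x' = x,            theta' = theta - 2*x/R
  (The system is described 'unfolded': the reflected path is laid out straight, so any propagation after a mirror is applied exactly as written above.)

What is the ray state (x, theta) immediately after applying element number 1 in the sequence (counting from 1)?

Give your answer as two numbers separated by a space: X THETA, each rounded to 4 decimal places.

Answer: 0.2000 0.4000

Derivation:
Initial: x=-9.0000 theta=0.4000
After 1 (propagate distance d=23): x=0.2000 theta=0.4000
Rounded to 4 decimal places: x = 0.2000, theta = 0.4000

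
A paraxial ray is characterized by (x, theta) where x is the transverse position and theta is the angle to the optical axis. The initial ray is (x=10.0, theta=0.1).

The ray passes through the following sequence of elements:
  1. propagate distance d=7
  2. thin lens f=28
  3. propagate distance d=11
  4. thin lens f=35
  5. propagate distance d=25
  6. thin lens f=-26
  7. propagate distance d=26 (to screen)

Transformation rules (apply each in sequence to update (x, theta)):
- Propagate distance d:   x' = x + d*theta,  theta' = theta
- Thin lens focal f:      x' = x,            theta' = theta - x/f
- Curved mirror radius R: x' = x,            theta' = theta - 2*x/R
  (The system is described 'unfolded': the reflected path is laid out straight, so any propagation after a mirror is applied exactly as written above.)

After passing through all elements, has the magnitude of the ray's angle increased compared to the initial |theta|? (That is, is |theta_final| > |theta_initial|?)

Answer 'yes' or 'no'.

Answer: yes

Derivation:
Initial: x=10.0000 theta=0.1000
After 1 (propagate distance d=7): x=10.7000 theta=0.1000
After 2 (thin lens f=28): x=10.7000 theta=-79/280 (≈-0.2821)
After 3 (propagate distance d=11): x=2127/280 (≈7.5964) theta=-79/280 (≈-0.2821)
After 4 (thin lens f=35): x=2127/280 (≈7.5964) theta=-1223/2450 (≈-0.4992)
After 5 (propagate distance d=25): x=-9571/1960 (≈-4.8832) theta=-1223/2450 (≈-0.4992)
After 6 (thin lens f=-26): x=-9571/1960 (≈-4.8832) theta=-175047/254800 (≈-0.6870)
After 7 (propagate distance d=26 (to screen)): x=-111451/4900 (≈-22.7451) theta=-175047/254800 (≈-0.6870)
|theta_initial|=0.1000 |theta_final|=175047/254800 (≈0.6870) -> increased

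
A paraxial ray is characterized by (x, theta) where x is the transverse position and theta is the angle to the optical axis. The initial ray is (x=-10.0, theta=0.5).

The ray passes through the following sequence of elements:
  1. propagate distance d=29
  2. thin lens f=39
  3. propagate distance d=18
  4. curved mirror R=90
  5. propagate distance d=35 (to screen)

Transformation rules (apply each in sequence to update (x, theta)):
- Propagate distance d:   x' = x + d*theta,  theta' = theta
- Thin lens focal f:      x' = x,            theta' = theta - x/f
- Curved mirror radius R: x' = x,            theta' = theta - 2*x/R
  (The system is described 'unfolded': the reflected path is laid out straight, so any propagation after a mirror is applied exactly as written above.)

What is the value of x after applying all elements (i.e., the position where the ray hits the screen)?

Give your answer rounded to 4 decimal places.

Answer: 16.0000

Derivation:
Initial: x=-10.0000 theta=0.5000
After 1 (propagate distance d=29): x=4.5000 theta=0.5000
After 2 (thin lens f=39): x=4.5000 theta=5/13 (≈0.3846)
After 3 (propagate distance d=18): x=297/26 (≈11.4231) theta=5/13 (≈0.3846)
After 4 (curved mirror R=90): x=297/26 (≈11.4231) theta=17/130 (≈0.1308)
After 5 (propagate distance d=35 (to screen)): x=16.0000 theta=17/130 (≈0.1308)
Rounded to 4 decimal places: x = 16.0000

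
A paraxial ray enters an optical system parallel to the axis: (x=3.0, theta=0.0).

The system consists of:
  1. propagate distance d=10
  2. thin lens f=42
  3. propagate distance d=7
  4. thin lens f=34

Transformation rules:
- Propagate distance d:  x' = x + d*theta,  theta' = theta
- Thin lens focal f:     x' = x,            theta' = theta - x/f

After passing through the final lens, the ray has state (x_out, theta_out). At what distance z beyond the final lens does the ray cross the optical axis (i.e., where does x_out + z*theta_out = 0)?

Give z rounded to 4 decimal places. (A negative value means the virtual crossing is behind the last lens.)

Answer: 17.2464

Derivation:
Initial: x=3.0000 theta=0.0000
After 1 (propagate distance d=10): x=3.0000 theta=0.0000
After 2 (thin lens f=42): x=3.0000 theta=-1/14 (≈-0.0714)
After 3 (propagate distance d=7): x=2.5000 theta=-1/14 (≈-0.0714)
After 4 (thin lens f=34): x=2.5000 theta=-69/476 (≈-0.1450)
z_focus = -x_out/theta_out = -(2.5000)/(-69/476) = 1190/69 ≈ 17.2464
Rounded to 4 decimal places: z = 17.2464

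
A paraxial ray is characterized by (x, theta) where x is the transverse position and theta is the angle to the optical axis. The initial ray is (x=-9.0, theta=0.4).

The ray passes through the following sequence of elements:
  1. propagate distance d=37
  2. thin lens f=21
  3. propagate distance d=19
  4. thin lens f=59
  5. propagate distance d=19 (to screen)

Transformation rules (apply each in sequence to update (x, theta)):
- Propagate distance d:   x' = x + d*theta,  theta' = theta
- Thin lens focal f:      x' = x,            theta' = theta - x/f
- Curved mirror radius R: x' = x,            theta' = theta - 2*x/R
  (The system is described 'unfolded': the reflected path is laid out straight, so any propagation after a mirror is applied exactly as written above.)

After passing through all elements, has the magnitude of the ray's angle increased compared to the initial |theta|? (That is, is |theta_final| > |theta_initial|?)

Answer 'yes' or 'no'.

Answer: no

Derivation:
Initial: x=-9.0000 theta=0.4000
After 1 (propagate distance d=37): x=5.8000 theta=0.4000
After 2 (thin lens f=21): x=5.8000 theta=13/105 (≈0.1238)
After 3 (propagate distance d=19): x=856/105 (≈8.1524) theta=13/105 (≈0.1238)
After 4 (thin lens f=59): x=856/105 (≈8.1524) theta=-89/6195 (≈-0.0144)
After 5 (propagate distance d=19 (to screen)): x=16271/2065 (≈7.8794) theta=-89/6195 (≈-0.0144)
|theta_initial|=0.4000 |theta_final|=89/6195 (≈0.0144) -> not increased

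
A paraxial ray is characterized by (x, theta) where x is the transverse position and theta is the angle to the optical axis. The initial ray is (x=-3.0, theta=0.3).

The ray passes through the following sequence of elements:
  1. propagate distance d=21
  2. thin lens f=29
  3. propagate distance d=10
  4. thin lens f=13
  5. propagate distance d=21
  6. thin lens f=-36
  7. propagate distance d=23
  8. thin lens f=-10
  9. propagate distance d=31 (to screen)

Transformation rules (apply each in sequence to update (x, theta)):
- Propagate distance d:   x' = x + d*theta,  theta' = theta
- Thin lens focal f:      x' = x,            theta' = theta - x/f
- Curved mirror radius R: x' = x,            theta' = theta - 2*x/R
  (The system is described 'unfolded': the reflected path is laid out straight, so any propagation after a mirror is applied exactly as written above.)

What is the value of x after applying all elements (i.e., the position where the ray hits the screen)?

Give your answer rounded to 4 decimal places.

Answer: -20.8609

Derivation:
Initial: x=-3.0000 theta=0.3000
After 1 (propagate distance d=21): x=3.3000 theta=0.3000
After 2 (thin lens f=29): x=3.3000 theta=27/145 (≈0.1862)
After 3 (propagate distance d=10): x=1497/290 (≈5.1621) theta=27/145 (≈0.1862)
After 4 (thin lens f=13): x=1497/290 (≈5.1621) theta=-159/754 (≈-0.2109)
After 5 (propagate distance d=21): x=1383/1885 (≈0.7337) theta=-159/754 (≈-0.2109)
After 6 (thin lens f=-36): x=1383/1885 (≈0.7337) theta=-4309/22620 (≈-0.1905)
After 7 (propagate distance d=23): x=-6347/1740 (≈-3.6477) theta=-4309/22620 (≈-0.1905)
After 8 (thin lens f=-10): x=-6347/1740 (≈-3.6477) theta=-41867/75400 (≈-0.5553)
After 9 (propagate distance d=31 (to screen)): x=-4718741/226200 (≈-20.8609) theta=-41867/75400 (≈-0.5553)
Rounded to 4 decimal places: x = -20.8609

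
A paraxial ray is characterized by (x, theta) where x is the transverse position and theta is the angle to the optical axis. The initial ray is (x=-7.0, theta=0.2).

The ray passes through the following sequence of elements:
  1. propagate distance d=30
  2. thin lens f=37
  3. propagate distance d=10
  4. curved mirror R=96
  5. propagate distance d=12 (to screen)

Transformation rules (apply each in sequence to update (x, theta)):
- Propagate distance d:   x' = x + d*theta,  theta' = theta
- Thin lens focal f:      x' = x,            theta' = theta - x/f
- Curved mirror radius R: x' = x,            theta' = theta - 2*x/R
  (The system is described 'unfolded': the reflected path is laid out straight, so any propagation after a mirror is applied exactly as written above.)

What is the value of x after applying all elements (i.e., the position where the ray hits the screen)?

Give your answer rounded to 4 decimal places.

Initial: x=-7.0000 theta=0.2000
After 1 (propagate distance d=30): x=-1.0000 theta=0.2000
After 2 (thin lens f=37): x=-1.0000 theta=42/185 (≈0.2270)
After 3 (propagate distance d=10): x=47/37 (≈1.2703) theta=42/185 (≈0.2270)
After 4 (curved mirror R=96): x=47/37 (≈1.2703) theta=1781/8880 (≈0.2006)
After 5 (propagate distance d=12 (to screen)): x=2721/740 (≈3.6770) theta=1781/8880 (≈0.2006)
Rounded to 4 decimal places: x = 3.6770

Answer: 3.6770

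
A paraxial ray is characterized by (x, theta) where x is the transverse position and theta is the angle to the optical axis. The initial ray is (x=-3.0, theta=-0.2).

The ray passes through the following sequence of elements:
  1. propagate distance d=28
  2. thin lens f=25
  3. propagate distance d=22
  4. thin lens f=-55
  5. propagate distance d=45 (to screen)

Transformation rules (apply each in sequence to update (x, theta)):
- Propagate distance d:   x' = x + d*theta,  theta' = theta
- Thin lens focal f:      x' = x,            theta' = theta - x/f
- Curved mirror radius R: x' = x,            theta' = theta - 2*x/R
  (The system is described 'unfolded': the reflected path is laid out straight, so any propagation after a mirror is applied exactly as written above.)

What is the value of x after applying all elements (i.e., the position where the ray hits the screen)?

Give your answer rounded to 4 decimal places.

Initial: x=-3.0000 theta=-0.2000
After 1 (propagate distance d=28): x=-8.6000 theta=-0.2000
After 2 (thin lens f=25): x=-8.6000 theta=0.1440
After 3 (propagate distance d=22): x=-5.4320 theta=0.1440
After 4 (thin lens f=-55): x=-5.4320 theta=311/6875 (≈0.0452)
After 5 (propagate distance d=45 (to screen)): x=-934/275 (≈-3.3964) theta=311/6875 (≈0.0452)
Rounded to 4 decimal places: x = -3.3964

Answer: -3.3964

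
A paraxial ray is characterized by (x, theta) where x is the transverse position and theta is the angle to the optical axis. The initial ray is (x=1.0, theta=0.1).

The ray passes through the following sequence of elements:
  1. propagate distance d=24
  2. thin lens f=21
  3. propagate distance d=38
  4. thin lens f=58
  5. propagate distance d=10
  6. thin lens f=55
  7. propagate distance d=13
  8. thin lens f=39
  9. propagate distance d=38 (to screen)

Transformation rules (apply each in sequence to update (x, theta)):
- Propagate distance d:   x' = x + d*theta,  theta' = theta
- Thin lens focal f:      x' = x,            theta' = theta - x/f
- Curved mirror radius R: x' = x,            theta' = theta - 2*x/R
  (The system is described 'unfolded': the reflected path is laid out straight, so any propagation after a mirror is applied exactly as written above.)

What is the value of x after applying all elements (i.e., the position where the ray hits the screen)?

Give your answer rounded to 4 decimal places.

Initial: x=1.0000 theta=0.1000
After 1 (propagate distance d=24): x=3.4000 theta=0.1000
After 2 (thin lens f=21): x=3.4000 theta=-13/210 (≈-0.0619)
After 3 (propagate distance d=38): x=22/21 (≈1.0476) theta=-13/210 (≈-0.0619)
After 4 (thin lens f=58): x=22/21 (≈1.0476) theta=-487/6090 (≈-0.0800)
After 5 (propagate distance d=10): x=151/609 (≈0.2479) theta=-487/6090 (≈-0.0800)
After 6 (thin lens f=55): x=151/609 (≈0.2479) theta=-5659/66990 (≈-0.0845)
After 7 (propagate distance d=13): x=-56957/66990 (≈-0.8502) theta=-5659/66990 (≈-0.0845)
After 8 (thin lens f=39): x=-56957/66990 (≈-0.8502) theta=-11696/186615 (≈-0.0627)
After 9 (propagate distance d=38 (to screen)): x=-1688719/522522 (≈-3.2319) theta=-11696/186615 (≈-0.0627)
Rounded to 4 decimal places: x = -3.2319

Answer: -3.2319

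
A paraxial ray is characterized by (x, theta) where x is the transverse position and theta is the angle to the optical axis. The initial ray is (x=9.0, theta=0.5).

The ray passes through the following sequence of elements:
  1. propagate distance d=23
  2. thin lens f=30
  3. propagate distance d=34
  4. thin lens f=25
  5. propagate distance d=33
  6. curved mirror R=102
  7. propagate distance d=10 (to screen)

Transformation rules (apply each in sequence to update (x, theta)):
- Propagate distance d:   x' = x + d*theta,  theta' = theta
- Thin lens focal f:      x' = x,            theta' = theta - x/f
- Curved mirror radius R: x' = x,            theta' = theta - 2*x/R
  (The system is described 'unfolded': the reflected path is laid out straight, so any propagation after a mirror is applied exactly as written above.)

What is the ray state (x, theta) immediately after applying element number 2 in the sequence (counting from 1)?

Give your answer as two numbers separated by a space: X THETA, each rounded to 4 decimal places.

Initial: x=9.0000 theta=0.5000
After 1 (propagate distance d=23): x=20.5000 theta=0.5000
After 2 (thin lens f=30): x=20.5000 theta=-11/60 (≈-0.1833)
Rounded to 4 decimal places: x = 20.5000, theta = -0.1833

Answer: 20.5000 -0.1833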